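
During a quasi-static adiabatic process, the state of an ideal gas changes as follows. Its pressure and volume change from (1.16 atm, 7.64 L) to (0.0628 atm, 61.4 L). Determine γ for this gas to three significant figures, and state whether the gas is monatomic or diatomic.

PV^γ = const ⇒ γ = ln(P₂/P₁) / ln(V₁/V₂).
γ = ln(0.0628/1.16) / ln(7.64/61.4) = 1.399.
γ ≈ 1.40 is close to 7/5, so the gas is diatomic.

γ ≈ 1.40; diatomic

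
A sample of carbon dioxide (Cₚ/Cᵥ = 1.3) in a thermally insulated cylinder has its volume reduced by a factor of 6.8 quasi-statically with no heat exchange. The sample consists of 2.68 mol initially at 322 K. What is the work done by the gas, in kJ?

For a reversible adiabat TV^(γ−1) is constant, so T₂ = T₁ (V₁/V₂)^(γ−1).
T₂ = 322 × 6.8^(0.3) = 572.3 K.
Q = 0, so ΔU = W_on_gas = nCᵥΔT with Cᵥ = R/(γ−1) = 27.71 J/(mol·K).
ΔU = 2.68 × 27.71 × (572.3 − 322) = 18590 J.
Work done by the gas = −ΔU = -18590 J.

W ≈ -18.6 kJ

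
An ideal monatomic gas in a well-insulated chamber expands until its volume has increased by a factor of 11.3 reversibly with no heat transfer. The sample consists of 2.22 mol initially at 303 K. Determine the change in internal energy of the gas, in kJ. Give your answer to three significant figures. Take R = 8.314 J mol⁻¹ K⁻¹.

Adiabatic: T₁V₁^(γ−1) = T₂V₂^(γ−1) ⇒ T₂ = T₁ (V₁/V₂)^(γ−1).
γ = 5/3 for a monatomic ideal gas, so γ−1 = 2/3.
T₂ = 303 × (1/11.3)^(2/3) = 60.17 K.
Q = 0, so ΔU = W_on_gas = nCᵥΔT with Cᵥ = R/(γ−1) = 12.47 J/(mol·K).
ΔU = 2.22 × 12.47 × (60.17 − 303) = -6723 J.

ΔU ≈ -6.72 kJ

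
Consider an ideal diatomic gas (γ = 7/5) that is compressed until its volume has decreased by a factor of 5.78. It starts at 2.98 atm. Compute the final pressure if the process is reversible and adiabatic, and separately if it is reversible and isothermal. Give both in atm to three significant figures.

adiabatic: 34.7 atm; isothermal: 17.2 atm

Isothermal: P₂ = P₁(V₁/V₂) = 2.98×5.78 = 17.22 atm.
Adiabatic: P₂ = P₁(V₁/V₂)^γ = 2.98×5.78^(7/5) = 34.75 atm.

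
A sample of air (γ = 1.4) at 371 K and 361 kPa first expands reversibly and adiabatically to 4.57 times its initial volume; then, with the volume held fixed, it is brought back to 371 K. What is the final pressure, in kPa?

Adiabatic step (PV^γ = const): P₂ = 361×(1/4.57)^(1.4) = 43.02 kPa; T₂ = 371×(1/4.57)^(0.4) = 202 K.
Isochoric: P₃ = P₂(T₃/T₂) = 43.02 × (371/202) = 78.99 kPa.

P₃ ≈ 79.0 kPa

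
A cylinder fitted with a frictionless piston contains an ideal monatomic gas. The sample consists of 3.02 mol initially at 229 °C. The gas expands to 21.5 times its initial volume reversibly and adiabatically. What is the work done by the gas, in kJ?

For a reversible adiabat TV^(γ−1) is constant, so T₂ = T₁ (V₁/V₂)^(γ−1).
γ = 5/3 for a monatomic ideal gas, so γ−1 = 2/3.
T₁ = 229 °C = 502.1 K.
T₂ = 502.1 × (1/21.5)^(2/3) = 64.94 K.
Q = 0, so ΔU = W_on_gas = nCᵥΔT with Cᵥ = R/(γ−1) = 12.47 J/(mol·K).
ΔU = 3.02 × 12.47 × (64.94 − 502.1) = -16470 J.
Work done by the gas = −ΔU = 16470 J.

W ≈ 16.5 kJ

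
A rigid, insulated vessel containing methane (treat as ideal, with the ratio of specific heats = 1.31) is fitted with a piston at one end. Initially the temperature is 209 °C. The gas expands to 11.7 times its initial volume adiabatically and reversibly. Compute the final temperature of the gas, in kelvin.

Adiabatic: T₁V₁^(γ−1) = T₂V₂^(γ−1) ⇒ T₂ = T₁ (V₁/V₂)^(γ−1).
T₁ = 209 °C = 482.1 K.
T₂ = 482.1 × (1/11.7)^(0.31) = 224.9 K.

T₂ ≈ 225 K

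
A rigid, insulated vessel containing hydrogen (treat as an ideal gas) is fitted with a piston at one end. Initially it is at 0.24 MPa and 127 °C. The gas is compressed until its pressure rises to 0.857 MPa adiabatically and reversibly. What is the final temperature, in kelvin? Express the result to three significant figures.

T₂ ≈ 576 K

Along an adiabat T P^((1−γ)/γ) is constant, so T₂ = T₁ (P₂/P₁)^((γ−1)/γ).
For a diatomic ideal gas γ = 7/5, so (γ−1)/γ = 2/7.
T₁ = 127 °C = 400.1 K.
T₂ = 400.1 × (0.857/0.24)^(2/7) = 575.6 K.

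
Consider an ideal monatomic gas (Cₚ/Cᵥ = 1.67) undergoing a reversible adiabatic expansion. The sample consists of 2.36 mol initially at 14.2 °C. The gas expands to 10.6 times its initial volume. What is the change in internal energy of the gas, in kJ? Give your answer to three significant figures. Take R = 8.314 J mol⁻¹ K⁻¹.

ΔU ≈ -6.68 kJ

Adiabatic: T₁V₁^(γ−1) = T₂V₂^(γ−1) ⇒ T₂ = T₁ (V₁/V₂)^(γ−1).
T₁ = 14.2 °C = 287.3 K.
T₂ = 287.3 × (1/10.6)^(0.67) = 59.08 K.
Q = 0, so ΔU = W_on_gas = nCᵥΔT with Cᵥ = R/(γ−1) = 12.41 J/(mol·K).
ΔU = 2.36 × 12.41 × (59.08 − 287.3) = -6685 J.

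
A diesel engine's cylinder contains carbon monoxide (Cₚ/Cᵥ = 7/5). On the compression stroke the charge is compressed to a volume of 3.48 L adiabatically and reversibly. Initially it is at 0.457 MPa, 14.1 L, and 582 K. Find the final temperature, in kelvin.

Adiabatic: T₁V₁^(γ−1) = T₂V₂^(γ−1) ⇒ T₂ = T₁ (V₁/V₂)^(γ−1).
T₂ = 582 × (14.1/3.48)^(2/5) = 1019 K.

T₂ ≈ 1020 K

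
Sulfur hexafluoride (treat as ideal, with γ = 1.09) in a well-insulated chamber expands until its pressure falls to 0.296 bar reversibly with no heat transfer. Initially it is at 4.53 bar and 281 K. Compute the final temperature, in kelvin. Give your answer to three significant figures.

Adiabatic: T₂/T₁ = (P₂/P₁)^((γ−1)/γ).
T₂ = 281 × (0.296/4.53)^(0.0826) = 224.3 K.

T₂ ≈ 224 K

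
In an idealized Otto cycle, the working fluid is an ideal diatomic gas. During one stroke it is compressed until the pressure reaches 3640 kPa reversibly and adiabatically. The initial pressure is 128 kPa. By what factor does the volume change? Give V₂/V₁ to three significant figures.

V₂/V₁ ≈ 0.0915

From PV^γ = const, V₂/V₁ = (P₁/P₂)^(1/γ).
For a diatomic ideal gas γ = 7/5.
V₂/V₁ = (128/3640)^(5/7) = 0.09152.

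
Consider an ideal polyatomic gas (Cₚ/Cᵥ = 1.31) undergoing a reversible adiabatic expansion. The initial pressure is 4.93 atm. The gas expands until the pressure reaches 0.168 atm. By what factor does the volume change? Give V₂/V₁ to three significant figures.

From PV^γ = const, V₂/V₁ = (P₁/P₂)^(1/γ).
V₂/V₁ = (4.93/0.168)^(0.763) = 13.19.

V₂/V₁ ≈ 13.2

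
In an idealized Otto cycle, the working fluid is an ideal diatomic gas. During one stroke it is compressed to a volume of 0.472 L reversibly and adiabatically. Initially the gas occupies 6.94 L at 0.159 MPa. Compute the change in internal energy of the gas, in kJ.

γ = 7/5 for a diatomic ideal gas.
P₂ = P₁(V₁/V₂)^γ = 0.159×(6.94/0.472)^(7/5) = 6.851 MPa.
For a reversible adiabat, W_by_gas = (P₁V₁ − P₂V₂)/(γ−1).
W_by = (159000×0.00694 − 6.851×10^6×0.000472) / (2/5) = -5326 J.
Q = 0 ⇒ ΔU = −W_by = 5326 J.

ΔU ≈ 5.33 kJ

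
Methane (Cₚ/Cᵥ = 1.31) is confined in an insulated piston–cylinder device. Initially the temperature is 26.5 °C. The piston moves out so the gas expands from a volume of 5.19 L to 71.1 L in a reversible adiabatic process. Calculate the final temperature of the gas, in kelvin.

T₂ ≈ 133 K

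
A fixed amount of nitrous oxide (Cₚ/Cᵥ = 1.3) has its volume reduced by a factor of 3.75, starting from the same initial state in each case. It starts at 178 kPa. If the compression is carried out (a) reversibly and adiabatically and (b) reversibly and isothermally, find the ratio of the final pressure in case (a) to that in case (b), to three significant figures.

P_adiabatic / P_isothermal ≈ 1.49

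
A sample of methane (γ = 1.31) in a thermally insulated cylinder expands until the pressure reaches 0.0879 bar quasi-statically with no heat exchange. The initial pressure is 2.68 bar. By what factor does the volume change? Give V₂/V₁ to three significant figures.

From PV^γ = const, V₂/V₁ = (P₁/P₂)^(1/γ).
V₂/V₁ = (2.68/0.0879)^(0.763) = 13.58.

V₂/V₁ ≈ 13.6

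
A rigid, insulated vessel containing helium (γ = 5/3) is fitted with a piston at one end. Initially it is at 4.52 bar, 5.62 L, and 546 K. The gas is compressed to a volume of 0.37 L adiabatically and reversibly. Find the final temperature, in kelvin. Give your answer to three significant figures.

T₂ ≈ 3350 K

For a reversible adiabat TV^(γ−1) is constant, so T₂ = T₁ (V₁/V₂)^(γ−1).
T₂ = 546 × (5.62/0.37)^(2/3) = 3349 K.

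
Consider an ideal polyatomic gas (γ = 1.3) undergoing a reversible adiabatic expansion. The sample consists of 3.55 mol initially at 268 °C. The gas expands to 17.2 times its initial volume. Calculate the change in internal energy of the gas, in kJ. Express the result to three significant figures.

ΔU ≈ -30.6 kJ

For a reversible adiabat TV^(γ−1) is constant, so T₂ = T₁ (V₁/V₂)^(γ−1).
T₁ = 268 °C = 541.1 K.
T₂ = 541.1 × (1/17.2)^(0.3) = 230.5 K.
Q = 0, so ΔU = W_on_gas = nCᵥΔT with Cᵥ = R/(γ−1) = 27.71 J/(mol·K).
ΔU = 3.55 × 27.71 × (230.5 − 541.1) = -30560 J.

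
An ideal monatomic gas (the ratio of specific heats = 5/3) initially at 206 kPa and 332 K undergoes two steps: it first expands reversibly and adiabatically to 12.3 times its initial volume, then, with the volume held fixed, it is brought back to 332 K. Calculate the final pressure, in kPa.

P₃ ≈ 16.7 kPa

Adiabatic step (PV^γ = const): P₂ = 206×(1/12.3)^(5/3) = 3.143 kPa; T₂ = 332×(1/12.3)^(2/3) = 62.31 K.
Isochoric: P₃ = P₂(T₃/T₂) = 3.143 × (332/62.31) = 16.75 kPa.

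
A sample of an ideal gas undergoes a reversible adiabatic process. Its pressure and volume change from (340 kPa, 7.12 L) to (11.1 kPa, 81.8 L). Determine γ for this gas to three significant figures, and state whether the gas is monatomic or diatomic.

γ ≈ 1.40; diatomic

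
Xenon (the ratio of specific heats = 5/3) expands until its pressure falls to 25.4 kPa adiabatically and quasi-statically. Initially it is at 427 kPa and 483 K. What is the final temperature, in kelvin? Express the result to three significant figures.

T₂ ≈ 156 K

Adiabatic: T₂/T₁ = (P₂/P₁)^((γ−1)/γ).
T₂ = 483 × (25.4/427)^(2/5) = 156.2 K.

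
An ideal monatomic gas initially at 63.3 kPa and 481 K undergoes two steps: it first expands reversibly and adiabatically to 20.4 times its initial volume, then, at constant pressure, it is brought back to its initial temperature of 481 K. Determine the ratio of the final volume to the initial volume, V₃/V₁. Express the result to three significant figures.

For a monatomic ideal gas γ = 5/3.
Adiabatic step: V₂/V₁ = 20.4; T₂ = T₁·(1/20.4)^(2/3) = 64.43 K.
Isobaric step: V₃/V₂ = T₃/T₂ = 481/64.43.
V₃/V₁ = (V₂/V₁)(V₃/V₂) = 20.4 × (481/64.43) = 152.3.

V₃/V₁ ≈ 152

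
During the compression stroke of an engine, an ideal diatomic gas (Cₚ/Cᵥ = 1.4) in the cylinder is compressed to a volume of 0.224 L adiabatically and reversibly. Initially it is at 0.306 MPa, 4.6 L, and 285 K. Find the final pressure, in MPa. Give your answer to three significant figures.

P₂ ≈ 21.0 MPa

Adiabatic: P₁V₁^γ = P₂V₂^γ ⇒ P₂ = P₁ (V₁/V₂)^γ.
P₂ = 0.306 × (4.6/0.224)^(1.4) = 21.05 MPa.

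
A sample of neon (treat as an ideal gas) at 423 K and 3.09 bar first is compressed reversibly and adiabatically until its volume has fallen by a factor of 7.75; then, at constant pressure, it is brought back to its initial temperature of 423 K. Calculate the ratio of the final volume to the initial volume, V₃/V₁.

V₃/V₁ ≈ 0.0329

For a monatomic ideal gas γ = 5/3.
Adiabatic step: V₂/V₁ = 0.129; T₂ = T₁·7.75^(2/3) = 1657 K.
Isobaric step: V₃/V₂ = T₃/T₂ = 423/1657.
V₃/V₁ = (V₂/V₁)(V₃/V₂) = 0.129 × (423/1657) = 0.03295.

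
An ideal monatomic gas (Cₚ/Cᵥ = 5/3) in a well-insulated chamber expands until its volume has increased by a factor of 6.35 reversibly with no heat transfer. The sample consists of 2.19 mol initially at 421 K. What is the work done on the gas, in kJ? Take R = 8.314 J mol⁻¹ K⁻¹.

Adiabatic: T₁V₁^(γ−1) = T₂V₂^(γ−1) ⇒ T₂ = T₁ (V₁/V₂)^(γ−1).
T₂ = 421 × (1/6.35)^(2/3) = 122.8 K.
Q = 0, so ΔU = W_on_gas = nCᵥΔT with Cᵥ = R/(γ−1) = 12.47 J/(mol·K).
ΔU = 2.19 × 12.47 × (122.8 − 421) = -8145 J.

W ≈ -8.15 kJ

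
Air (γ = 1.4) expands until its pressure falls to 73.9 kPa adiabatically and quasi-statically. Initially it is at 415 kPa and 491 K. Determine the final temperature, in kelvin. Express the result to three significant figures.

Adiabatic: T₂/T₁ = (P₂/P₁)^((γ−1)/γ).
T₂ = 491 × (73.9/415)^(0.286) = 299.9 K.

T₂ ≈ 300 K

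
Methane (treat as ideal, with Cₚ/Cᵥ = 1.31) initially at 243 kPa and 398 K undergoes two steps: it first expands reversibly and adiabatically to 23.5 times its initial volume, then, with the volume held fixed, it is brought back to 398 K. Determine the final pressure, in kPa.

P₃ ≈ 10.3 kPa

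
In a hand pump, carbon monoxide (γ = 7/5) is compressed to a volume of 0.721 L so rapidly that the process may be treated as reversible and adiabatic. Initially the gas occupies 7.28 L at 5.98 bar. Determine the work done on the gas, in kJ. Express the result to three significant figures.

P₂ = P₁(V₁/V₂)^γ = 5.98×(7.28/0.721)^(7/5) = 152.3 bar.
For a reversible adiabat, W_by_gas = (P₁V₁ − P₂V₂)/(γ−1).
W_by = (598000×0.00728 − 1.523×10^7×0.000721) / (2/5) = -16560 J.
W_on_gas = −W_by = 16560 J.

W ≈ 16.6 kJ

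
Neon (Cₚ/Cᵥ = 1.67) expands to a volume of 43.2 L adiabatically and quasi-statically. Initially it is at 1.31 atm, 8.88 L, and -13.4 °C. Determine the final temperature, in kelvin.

For a reversible adiabat TV^(γ−1) is constant, so T₂ = T₁ (V₁/V₂)^(γ−1).
T₁ = -13.4 °C = 259.8 K.
T₂ = 259.8 × (8.88/43.2)^(0.67) = 89.99 K.

T₂ ≈ 90.0 K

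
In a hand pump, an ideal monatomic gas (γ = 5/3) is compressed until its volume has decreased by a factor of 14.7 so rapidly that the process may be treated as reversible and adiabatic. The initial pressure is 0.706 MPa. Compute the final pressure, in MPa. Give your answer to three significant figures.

P₂ ≈ 62.3 MPa

Adiabatic: P₁V₁^γ = P₂V₂^γ ⇒ P₂ = P₁ (V₁/V₂)^γ.
P₂ = 0.706 × 14.7^(5/3) = 62.28 MPa.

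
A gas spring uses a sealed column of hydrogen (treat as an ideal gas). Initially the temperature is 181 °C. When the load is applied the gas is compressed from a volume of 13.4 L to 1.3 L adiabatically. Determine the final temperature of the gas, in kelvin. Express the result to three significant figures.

Adiabatic: T₁V₁^(γ−1) = T₂V₂^(γ−1) ⇒ T₂ = T₁ (V₁/V₂)^(γ−1).
For a diatomic ideal gas γ = 7/5, so γ−1 = 2/5.
T₁ = 181 °C = 454.1 K.
T₂ = 454.1 × (13.4/1.3)^(2/5) = 1155 K.

T₂ ≈ 1150 K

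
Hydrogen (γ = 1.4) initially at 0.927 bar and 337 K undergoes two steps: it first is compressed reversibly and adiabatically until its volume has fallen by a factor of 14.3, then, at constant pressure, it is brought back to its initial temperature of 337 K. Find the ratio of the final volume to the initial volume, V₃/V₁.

Adiabatic step: V₂/V₁ = 0.06993; T₂ = T₁·14.3^(0.4) = 976.7 K.
Isobaric step: V₃/V₂ = T₃/T₂ = 337/976.7.
V₃/V₁ = (V₂/V₁)(V₃/V₂) = 0.06993 × (337/976.7) = 0.02413.

V₃/V₁ ≈ 0.0241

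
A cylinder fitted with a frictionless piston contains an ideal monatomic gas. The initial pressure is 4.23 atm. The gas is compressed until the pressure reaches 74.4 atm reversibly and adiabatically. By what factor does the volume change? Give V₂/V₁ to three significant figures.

From PV^γ = const, V₂/V₁ = (P₁/P₂)^(1/γ).
For a monatomic ideal gas γ = 5/3.
V₂/V₁ = (4.23/74.4)^(3/5) = 0.179.

V₂/V₁ ≈ 0.179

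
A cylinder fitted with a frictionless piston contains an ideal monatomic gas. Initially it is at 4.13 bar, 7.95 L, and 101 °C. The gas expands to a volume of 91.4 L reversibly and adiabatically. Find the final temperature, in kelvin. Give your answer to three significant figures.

For a reversible adiabat TV^(γ−1) is constant, so T₂ = T₁ (V₁/V₂)^(γ−1).
γ = 5/3 for a monatomic ideal gas.
T₁ = 101 °C = 374.1 K.
T₂ = 374.1 × (7.95/91.4)^(2/3) = 73.45 K.

T₂ ≈ 73.5 K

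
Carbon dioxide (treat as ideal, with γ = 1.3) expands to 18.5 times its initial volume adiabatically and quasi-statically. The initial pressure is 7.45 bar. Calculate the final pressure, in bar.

P₂ ≈ 0.168 bar

Adiabatic: P₁V₁^γ = P₂V₂^γ ⇒ P₂ = P₁ (V₁/V₂)^γ.
P₂ = 7.45 × (1/18.5)^(1.3) = 0.1678 bar.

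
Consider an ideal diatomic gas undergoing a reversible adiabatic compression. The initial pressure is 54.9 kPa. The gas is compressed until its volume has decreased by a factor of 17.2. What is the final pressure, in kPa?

P₂ ≈ 2950 kPa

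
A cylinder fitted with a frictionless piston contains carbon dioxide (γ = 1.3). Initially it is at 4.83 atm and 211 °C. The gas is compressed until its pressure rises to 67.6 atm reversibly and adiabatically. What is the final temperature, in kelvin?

T₂ ≈ 890 K

Along an adiabat T P^((1−γ)/γ) is constant, so T₂ = T₁ (P₂/P₁)^((γ−1)/γ).
T₁ = 211 °C = 484.1 K.
T₂ = 484.1 × (67.6/4.83)^(0.231) = 890.1 K.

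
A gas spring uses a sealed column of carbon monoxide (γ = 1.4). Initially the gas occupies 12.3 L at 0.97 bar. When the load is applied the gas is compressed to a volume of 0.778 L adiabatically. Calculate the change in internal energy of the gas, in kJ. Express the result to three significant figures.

ΔU ≈ 6.02 kJ

P₂ = P₁(V₁/V₂)^γ = 0.97×(12.3/0.778)^(1.4) = 46.27 bar.
For a reversible adiabat, W_by_gas = (P₁V₁ − P₂V₂)/(γ−1).
W_by = (97000×0.0123 − 4.627×10^6×0.000778) / (0.4) = -6016 J.
Q = 0 ⇒ ΔU = −W_by = 6016 J.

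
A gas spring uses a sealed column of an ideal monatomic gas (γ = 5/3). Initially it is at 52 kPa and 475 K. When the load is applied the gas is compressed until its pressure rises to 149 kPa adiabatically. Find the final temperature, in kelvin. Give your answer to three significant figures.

Adiabatic: T₂/T₁ = (P₂/P₁)^((γ−1)/γ).
T₂ = 475 × (149/52)^(2/5) = 723.7 K.

T₂ ≈ 724 K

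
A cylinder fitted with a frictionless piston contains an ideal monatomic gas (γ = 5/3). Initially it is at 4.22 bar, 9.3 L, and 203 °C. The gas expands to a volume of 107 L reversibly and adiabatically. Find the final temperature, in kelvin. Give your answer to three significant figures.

T₂ ≈ 93.4 K

Adiabatic: T₁V₁^(γ−1) = T₂V₂^(γ−1) ⇒ T₂ = T₁ (V₁/V₂)^(γ−1).
T₁ = 203 °C = 476.1 K.
T₂ = 476.1 × (9.3/107)^(2/3) = 93.43 K.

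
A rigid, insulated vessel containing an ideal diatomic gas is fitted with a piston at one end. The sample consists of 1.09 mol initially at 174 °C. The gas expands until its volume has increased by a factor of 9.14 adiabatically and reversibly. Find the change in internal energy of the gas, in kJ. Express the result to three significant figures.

For a reversible adiabat TV^(γ−1) is constant, so T₂ = T₁ (V₁/V₂)^(γ−1).
γ = 7/5 for a diatomic ideal gas, so γ−1 = 2/5.
T₁ = 174 °C = 447.1 K.
T₂ = 447.1 × (1/9.14)^(2/5) = 184.5 K.
Q = 0, so ΔU = W_on_gas = nCᵥΔT with Cᵥ = R/(γ−1) = 20.79 J/(mol·K).
ΔU = 1.09 × 20.79 × (184.5 − 447.1) = -5950 J.

ΔU ≈ -5.95 kJ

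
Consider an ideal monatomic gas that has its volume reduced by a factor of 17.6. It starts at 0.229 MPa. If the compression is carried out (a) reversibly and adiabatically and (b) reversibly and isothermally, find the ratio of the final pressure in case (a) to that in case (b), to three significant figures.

For a monatomic ideal gas γ = 5/3.
Isothermal: P_b = P₁(V₁/V₂) = 0.229×17.6.
Adiabatic: P_a = P₁(V₁/V₂)^γ = 0.229×17.6^(5/3).
P_a/P_b = (V₁/V₂)^(γ−1) = 17.6^(2/3) = 6.766.

P_adiabatic / P_isothermal ≈ 6.77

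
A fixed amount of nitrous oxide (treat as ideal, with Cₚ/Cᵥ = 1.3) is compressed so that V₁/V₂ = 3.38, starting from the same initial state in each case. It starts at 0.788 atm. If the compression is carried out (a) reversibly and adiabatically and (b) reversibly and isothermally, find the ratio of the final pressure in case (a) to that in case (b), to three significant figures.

P_adiabatic / P_isothermal ≈ 1.44

Isothermal: P_b = P₁(V₁/V₂) = 0.788×3.38.
Adiabatic: P_a = P₁(V₁/V₂)^γ = 0.788×3.38^(1.3).
P_a/P_b = (V₁/V₂)^(γ−1) = 3.38^(0.3) = 1.441.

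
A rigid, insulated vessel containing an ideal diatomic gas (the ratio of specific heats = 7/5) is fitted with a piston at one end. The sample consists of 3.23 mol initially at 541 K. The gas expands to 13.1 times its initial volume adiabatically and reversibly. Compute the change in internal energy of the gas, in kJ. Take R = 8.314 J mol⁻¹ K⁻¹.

Adiabatic: T₁V₁^(γ−1) = T₂V₂^(γ−1) ⇒ T₂ = T₁ (V₁/V₂)^(γ−1).
T₂ = 541 × (1/13.1)^(2/5) = 193.3 K.
Q = 0, so ΔU = W_on_gas = nCᵥΔT with Cᵥ = R/(γ−1) = 20.79 J/(mol·K).
ΔU = 3.23 × 20.79 × (193.3 − 541) = -23340 J.

ΔU ≈ -23.3 kJ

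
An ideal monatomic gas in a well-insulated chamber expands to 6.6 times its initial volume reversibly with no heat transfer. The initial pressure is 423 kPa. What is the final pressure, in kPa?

P₂ ≈ 18.2 kPa

Adiabatic: P₁V₁^γ = P₂V₂^γ ⇒ P₂ = P₁ (V₁/V₂)^γ.
For a monatomic ideal gas γ = 5/3.
P₂ = 423 × (1/6.6)^(5/3) = 18.22 kPa.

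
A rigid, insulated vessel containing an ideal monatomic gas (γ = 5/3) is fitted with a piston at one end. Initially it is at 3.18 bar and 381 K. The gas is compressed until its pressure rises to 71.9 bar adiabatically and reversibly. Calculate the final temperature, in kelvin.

Along an adiabat T P^((1−γ)/γ) is constant, so T₂ = T₁ (P₂/P₁)^((γ−1)/γ).
T₂ = 381 × (71.9/3.18)^(2/5) = 1326 K.

T₂ ≈ 1330 K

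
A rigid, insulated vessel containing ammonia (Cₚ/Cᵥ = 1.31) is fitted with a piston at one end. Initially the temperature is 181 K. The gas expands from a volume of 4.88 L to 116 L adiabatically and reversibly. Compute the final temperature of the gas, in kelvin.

T₂ ≈ 67.8 K

For a reversible adiabat TV^(γ−1) is constant, so T₂ = T₁ (V₁/V₂)^(γ−1).
T₂ = 181 × (4.88/116)^(0.31) = 67.78 K.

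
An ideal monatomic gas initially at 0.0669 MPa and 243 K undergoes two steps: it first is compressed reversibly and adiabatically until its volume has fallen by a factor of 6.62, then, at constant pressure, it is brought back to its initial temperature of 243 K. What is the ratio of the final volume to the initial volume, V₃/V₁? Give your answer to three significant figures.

For a monatomic ideal gas γ = 5/3.
Adiabatic step: V₂/V₁ = 0.1511; T₂ = T₁·6.62^(2/3) = 856.7 K.
Isobaric step: V₃/V₂ = T₃/T₂ = 243/856.7.
V₃/V₁ = (V₂/V₁)(V₃/V₂) = 0.1511 × (243/856.7) = 0.04285.

V₃/V₁ ≈ 0.0428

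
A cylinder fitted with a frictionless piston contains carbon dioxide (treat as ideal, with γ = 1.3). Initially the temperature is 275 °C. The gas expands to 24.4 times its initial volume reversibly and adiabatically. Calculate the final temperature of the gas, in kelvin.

For a reversible adiabat TV^(γ−1) is constant, so T₂ = T₁ (V₁/V₂)^(γ−1).
T₁ = 275 °C = 548.1 K.
T₂ = 548.1 × (1/24.4)^(0.3) = 210.2 K.

T₂ ≈ 210 K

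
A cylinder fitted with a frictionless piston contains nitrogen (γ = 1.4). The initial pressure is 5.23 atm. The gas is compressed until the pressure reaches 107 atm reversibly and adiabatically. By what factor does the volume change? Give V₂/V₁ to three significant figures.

V₂/V₁ ≈ 0.116

From PV^γ = const, V₂/V₁ = (P₁/P₂)^(1/γ).
V₂/V₁ = (5.23/107)^(0.714) = 0.1158.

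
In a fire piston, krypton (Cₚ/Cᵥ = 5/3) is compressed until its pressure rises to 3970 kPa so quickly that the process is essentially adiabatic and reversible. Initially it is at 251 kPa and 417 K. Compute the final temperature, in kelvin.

Adiabatic: T₂/T₁ = (P₂/P₁)^((γ−1)/γ).
T₂ = 417 × (3970/251)^(2/5) = 1258 K.

T₂ ≈ 1260 K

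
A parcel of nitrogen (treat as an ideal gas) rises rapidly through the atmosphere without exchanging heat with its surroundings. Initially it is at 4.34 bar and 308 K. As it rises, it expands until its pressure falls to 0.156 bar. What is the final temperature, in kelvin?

Adiabatic: T₂/T₁ = (P₂/P₁)^((γ−1)/γ).
For a diatomic ideal gas γ = 7/5, so (γ−1)/γ = 2/7.
T₂ = 308 × (0.156/4.34)^(2/7) = 119.1 K.

T₂ ≈ 119 K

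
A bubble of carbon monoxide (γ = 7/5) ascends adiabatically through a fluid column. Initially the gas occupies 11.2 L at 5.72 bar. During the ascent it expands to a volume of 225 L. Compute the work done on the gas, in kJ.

W ≈ -11.2 kJ

P₂ = P₁(V₁/V₂)^γ = 5.72×(11.2/225)^(7/5) = 0.08575 bar.
For a reversible adiabat, W_by_gas = (P₁V₁ − P₂V₂)/(γ−1).
W_by = (572000×0.0112 − 8575×0.225) / (2/5) = 11190 J.
W_on_gas = −W_by = -11190 J.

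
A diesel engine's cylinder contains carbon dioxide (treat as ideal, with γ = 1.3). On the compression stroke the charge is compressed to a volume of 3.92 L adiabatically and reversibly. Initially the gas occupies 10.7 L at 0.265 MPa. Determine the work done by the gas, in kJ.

W ≈ -3.32 kJ

P₂ = P₁(V₁/V₂)^γ = 0.265×(10.7/3.92)^(1.3) = 0.9776 MPa.
For a reversible adiabat, W_by_gas = (P₁V₁ − P₂V₂)/(γ−1).
W_by = (265000×0.0107 − 977600×0.00392) / (0.3) = -3323 J.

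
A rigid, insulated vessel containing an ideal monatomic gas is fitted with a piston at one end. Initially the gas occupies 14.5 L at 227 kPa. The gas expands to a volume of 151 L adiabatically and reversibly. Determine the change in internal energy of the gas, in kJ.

γ = 5/3 for a monatomic ideal gas.
P₂ = P₁(V₁/V₂)^γ = 227×(14.5/151)^(5/3) = 4.571 kPa.
For a reversible adiabat, W_by_gas = (P₁V₁ − P₂V₂)/(γ−1).
W_by = (227000×0.0145 − 4571×0.151) / (2/3) = 3902 J.
Q = 0 ⇒ ΔU = −W_by = -3902 J.

ΔU ≈ -3.90 kJ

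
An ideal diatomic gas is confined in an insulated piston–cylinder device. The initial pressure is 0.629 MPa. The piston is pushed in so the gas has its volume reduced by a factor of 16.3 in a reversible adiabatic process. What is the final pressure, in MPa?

Since PV^γ is constant along a reversible adiabat, P₂ = P₁ (V₁/V₂)^γ.
For a diatomic ideal gas γ = 7/5.
P₂ = 0.629 × 16.3^(7/5) = 31.31 MPa.

P₂ ≈ 31.3 MPa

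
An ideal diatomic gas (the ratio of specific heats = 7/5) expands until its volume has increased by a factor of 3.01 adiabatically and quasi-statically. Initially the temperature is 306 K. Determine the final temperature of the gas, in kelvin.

Adiabatic: T₁V₁^(γ−1) = T₂V₂^(γ−1) ⇒ T₂ = T₁ (V₁/V₂)^(γ−1).
T₂ = 306 × (1/3.01)^(2/5) = 196.9 K.

T₂ ≈ 197 K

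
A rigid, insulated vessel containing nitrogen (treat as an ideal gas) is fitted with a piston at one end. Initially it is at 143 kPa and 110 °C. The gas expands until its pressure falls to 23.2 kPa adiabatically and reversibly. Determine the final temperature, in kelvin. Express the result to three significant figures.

Along an adiabat T P^((1−γ)/γ) is constant, so T₂ = T₁ (P₂/P₁)^((γ−1)/γ).
For a diatomic ideal gas γ = 7/5, so (γ−1)/γ = 2/7.
T₁ = 110 °C = 383.1 K.
T₂ = 383.1 × (23.2/143)^(2/7) = 227.9 K.

T₂ ≈ 228 K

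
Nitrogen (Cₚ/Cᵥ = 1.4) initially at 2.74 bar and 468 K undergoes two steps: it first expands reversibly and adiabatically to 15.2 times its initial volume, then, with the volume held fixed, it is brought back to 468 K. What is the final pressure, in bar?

P₃ ≈ 0.180 bar

Adiabatic step (PV^γ = const): P₂ = 2.74×(1/15.2)^(1.4) = 0.0607 bar; T₂ = 468×(1/15.2)^(0.4) = 157.6 K.
Isochoric: P₃ = P₂(T₃/T₂) = 0.0607 × (468/157.6) = 0.1803 bar.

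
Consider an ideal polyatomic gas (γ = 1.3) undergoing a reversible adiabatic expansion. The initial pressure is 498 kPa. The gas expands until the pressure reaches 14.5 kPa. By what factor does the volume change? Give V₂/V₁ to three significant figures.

V₂/V₁ ≈ 15.2

From PV^γ = const, V₂/V₁ = (P₁/P₂)^(1/γ).
V₂/V₁ = (498/14.5)^(0.769) = 15.19.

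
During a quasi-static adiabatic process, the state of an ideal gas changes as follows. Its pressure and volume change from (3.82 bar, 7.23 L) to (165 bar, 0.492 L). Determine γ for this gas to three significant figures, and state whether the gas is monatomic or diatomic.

PV^γ = const ⇒ γ = ln(P₂/P₁) / ln(V₁/V₂).
γ = ln(165/3.82) / ln(7.23/0.492) = 1.401.
γ ≈ 1.40 is close to 7/5, so the gas is diatomic.

γ ≈ 1.40; diatomic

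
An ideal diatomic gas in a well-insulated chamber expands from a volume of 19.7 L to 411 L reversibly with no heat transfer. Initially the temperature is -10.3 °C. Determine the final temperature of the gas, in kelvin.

T₂ ≈ 78.0 K

Adiabatic: T₁V₁^(γ−1) = T₂V₂^(γ−1) ⇒ T₂ = T₁ (V₁/V₂)^(γ−1).
For a diatomic ideal gas γ = 7/5, so γ−1 = 2/5.
T₁ = -10.3 °C = 262.8 K.
T₂ = 262.8 × (19.7/411)^(2/5) = 77.98 K.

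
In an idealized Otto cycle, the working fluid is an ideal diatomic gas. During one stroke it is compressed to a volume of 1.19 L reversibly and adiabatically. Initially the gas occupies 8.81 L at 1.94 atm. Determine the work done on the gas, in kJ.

W ≈ 5.31 kJ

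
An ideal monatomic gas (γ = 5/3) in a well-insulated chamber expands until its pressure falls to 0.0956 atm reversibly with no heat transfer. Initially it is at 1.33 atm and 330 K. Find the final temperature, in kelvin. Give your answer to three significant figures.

Adiabatic: T₂/T₁ = (P₂/P₁)^((γ−1)/γ).
T₂ = 330 × (0.0956/1.33)^(2/5) = 115.1 K.

T₂ ≈ 115 K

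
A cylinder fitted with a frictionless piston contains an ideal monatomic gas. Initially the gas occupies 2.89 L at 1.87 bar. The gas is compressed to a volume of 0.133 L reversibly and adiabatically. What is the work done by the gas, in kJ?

γ = 5/3 for a monatomic ideal gas.
P₂ = P₁(V₁/V₂)^γ = 1.87×(2.89/0.133)^(5/3) = 316.4 bar.
For a reversible adiabat, W_by_gas = (P₁V₁ − P₂V₂)/(γ−1).
W_by = (187000×0.00289 − 3.164×10^7×0.000133) / (2/3) = -5502 J.

W ≈ -5.50 kJ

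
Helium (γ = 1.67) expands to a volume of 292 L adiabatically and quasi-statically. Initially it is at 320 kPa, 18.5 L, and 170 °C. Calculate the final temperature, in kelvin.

For a reversible adiabat TV^(γ−1) is constant, so T₂ = T₁ (V₁/V₂)^(γ−1).
T₁ = 170 °C = 443.1 K.
T₂ = 443.1 × (18.5/292)^(0.67) = 69.78 K.

T₂ ≈ 69.8 K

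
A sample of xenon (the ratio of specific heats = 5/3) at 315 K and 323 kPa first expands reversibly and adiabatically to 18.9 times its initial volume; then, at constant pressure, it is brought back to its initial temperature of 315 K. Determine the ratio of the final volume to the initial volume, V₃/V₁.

V₃/V₁ ≈ 134

Adiabatic step: V₂/V₁ = 18.9; T₂ = T₁·(1/18.9)^(2/3) = 44.4 K.
Isobaric step: V₃/V₂ = T₃/T₂ = 315/44.4.
V₃/V₁ = (V₂/V₁)(V₃/V₂) = 18.9 × (315/44.4) = 134.1.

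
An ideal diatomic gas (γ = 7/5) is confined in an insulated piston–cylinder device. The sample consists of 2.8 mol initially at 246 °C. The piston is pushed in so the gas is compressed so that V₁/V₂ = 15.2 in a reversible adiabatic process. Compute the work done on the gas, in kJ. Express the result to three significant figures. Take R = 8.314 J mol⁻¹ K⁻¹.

W ≈ 59.5 kJ

Adiabatic: T₁V₁^(γ−1) = T₂V₂^(γ−1) ⇒ T₂ = T₁ (V₁/V₂)^(γ−1).
T₁ = 246 °C = 519.1 K.
T₂ = 519.1 × 15.2^(2/5) = 1542 K.
Q = 0, so ΔU = W_on_gas = nCᵥΔT with Cᵥ = R/(γ−1) = 20.79 J/(mol·K).
ΔU = 2.8 × 20.79 × (1542 − 519.1) = 59520 J.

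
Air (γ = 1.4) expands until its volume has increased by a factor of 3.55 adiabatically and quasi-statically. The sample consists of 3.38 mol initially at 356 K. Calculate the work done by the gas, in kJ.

For a reversible adiabat TV^(γ−1) is constant, so T₂ = T₁ (V₁/V₂)^(γ−1).
T₂ = 356 × (1/3.55)^(0.4) = 214.5 K.
Q = 0, so ΔU = W_on_gas = nCᵥΔT with Cᵥ = R/(γ−1) = 20.79 J/(mol·K).
ΔU = 3.38 × 20.79 × (214.5 − 356) = -9943 J.
Work done by the gas = −ΔU = 9943 J.

W ≈ 9.94 kJ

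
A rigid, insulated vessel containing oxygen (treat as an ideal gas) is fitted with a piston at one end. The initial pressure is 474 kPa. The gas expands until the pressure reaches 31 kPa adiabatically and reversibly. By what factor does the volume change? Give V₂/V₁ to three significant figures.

V₂/V₁ ≈ 7.01

From PV^γ = const, V₂/V₁ = (P₁/P₂)^(1/γ).
For a diatomic ideal gas γ = 7/5.
V₂/V₁ = (474/31)^(5/7) = 7.015.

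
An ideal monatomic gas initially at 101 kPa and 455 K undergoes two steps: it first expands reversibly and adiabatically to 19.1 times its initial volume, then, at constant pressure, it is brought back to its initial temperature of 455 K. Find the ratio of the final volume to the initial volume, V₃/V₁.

V₃/V₁ ≈ 136

For a monatomic ideal gas γ = 5/3.
Adiabatic step: V₂/V₁ = 19.1; T₂ = T₁·(1/19.1)^(2/3) = 63.68 K.
Isobaric step: V₃/V₂ = T₃/T₂ = 455/63.68.
V₃/V₁ = (V₂/V₁)(V₃/V₂) = 19.1 × (455/63.68) = 136.5.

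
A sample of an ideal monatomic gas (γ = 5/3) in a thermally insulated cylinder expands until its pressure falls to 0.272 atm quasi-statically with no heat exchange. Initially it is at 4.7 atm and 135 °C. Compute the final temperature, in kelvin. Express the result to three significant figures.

Adiabatic: T₂/T₁ = (P₂/P₁)^((γ−1)/γ).
T₁ = 135 °C = 408.1 K.
T₂ = 408.1 × (0.272/4.7)^(2/5) = 130.6 K.

T₂ ≈ 131 K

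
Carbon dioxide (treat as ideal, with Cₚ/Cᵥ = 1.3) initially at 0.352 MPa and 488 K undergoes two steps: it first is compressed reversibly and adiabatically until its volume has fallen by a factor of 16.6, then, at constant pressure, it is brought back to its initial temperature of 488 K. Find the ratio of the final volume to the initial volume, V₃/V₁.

Adiabatic step: V₂/V₁ = 0.06024; T₂ = T₁·16.6^(0.3) = 1134 K.
Isobaric step: V₃/V₂ = T₃/T₂ = 488/1134.
V₃/V₁ = (V₂/V₁)(V₃/V₂) = 0.06024 × (488/1134) = 0.02593.

V₃/V₁ ≈ 0.0259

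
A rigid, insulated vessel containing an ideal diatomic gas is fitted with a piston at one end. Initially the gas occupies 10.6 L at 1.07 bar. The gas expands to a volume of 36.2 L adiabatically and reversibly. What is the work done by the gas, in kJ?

γ = 7/5 for a diatomic ideal gas.
P₂ = P₁(V₁/V₂)^γ = 1.07×(10.6/36.2)^(7/5) = 0.1917 bar.
For a reversible adiabat, W_by_gas = (P₁V₁ − P₂V₂)/(γ−1).
W_by = (107000×0.0106 − 19170×0.0362) / (2/5) = 1101 J.

W ≈ 1.10 kJ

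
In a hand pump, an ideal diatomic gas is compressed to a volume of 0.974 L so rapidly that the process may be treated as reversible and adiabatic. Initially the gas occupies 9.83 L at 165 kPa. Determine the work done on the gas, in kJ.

W ≈ 6.17 kJ

γ = 7/5 for a diatomic ideal gas.
P₂ = P₁(V₁/V₂)^γ = 165×(9.83/0.974)^(7/5) = 4198 kPa.
For a reversible adiabat, W_by_gas = (P₁V₁ − P₂V₂)/(γ−1).
W_by = (165000×0.00983 − 4.198×10^6×0.000974) / (2/5) = -6168 J.
W_on_gas = −W_by = 6168 J.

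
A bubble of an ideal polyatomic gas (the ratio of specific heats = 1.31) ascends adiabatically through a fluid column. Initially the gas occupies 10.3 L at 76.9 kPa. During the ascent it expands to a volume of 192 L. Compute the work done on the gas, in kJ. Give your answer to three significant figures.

P₂ = P₁(V₁/V₂)^γ = 76.9×(10.3/192)^(1.31) = 1.666 kPa.
For a reversible adiabat, W_by_gas = (P₁V₁ − P₂V₂)/(γ−1).
W_by = (76900×0.0103 − 1666×0.192) / (0.31) = 1523 J.
W_on_gas = −W_by = -1523 J.

W ≈ -1.52 kJ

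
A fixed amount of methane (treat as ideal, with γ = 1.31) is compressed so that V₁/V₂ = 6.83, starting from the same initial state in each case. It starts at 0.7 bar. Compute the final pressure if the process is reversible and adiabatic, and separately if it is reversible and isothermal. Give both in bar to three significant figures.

Isothermal: P₂ = P₁(V₁/V₂) = 0.7×6.83 = 4.781 bar.
Adiabatic: P₂ = P₁(V₁/V₂)^γ = 0.7×6.83^(1.31) = 8.673 bar.

adiabatic: 8.67 bar; isothermal: 4.78 bar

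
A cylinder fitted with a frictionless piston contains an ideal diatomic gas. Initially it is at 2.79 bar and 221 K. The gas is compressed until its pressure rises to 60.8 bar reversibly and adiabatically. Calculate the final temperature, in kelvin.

Along an adiabat T P^((1−γ)/γ) is constant, so T₂ = T₁ (P₂/P₁)^((γ−1)/γ).
For a diatomic ideal gas γ = 7/5, so (γ−1)/γ = 2/7.
T₂ = 221 × (60.8/2.79)^(2/7) = 533 K.

T₂ ≈ 533 K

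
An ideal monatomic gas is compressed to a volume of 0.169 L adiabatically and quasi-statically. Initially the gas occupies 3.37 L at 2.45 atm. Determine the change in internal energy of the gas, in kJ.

ΔU ≈ 7.97 kJ

γ = 5/3 for a monatomic ideal gas.
P₂ = P₁(V₁/V₂)^γ = 2.45×(3.37/0.169)^(5/3) = 359.3 atm.
For a reversible adiabat, W_by_gas = (P₁V₁ − P₂V₂)/(γ−1).
W_by = (248200×0.00337 − 3.64×10^7×0.000169) / (2/3) = -7973 J.
Q = 0 ⇒ ΔU = −W_by = 7973 J.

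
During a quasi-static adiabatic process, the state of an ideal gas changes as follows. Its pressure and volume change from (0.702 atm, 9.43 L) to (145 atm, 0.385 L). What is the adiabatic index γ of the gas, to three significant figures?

PV^γ = const ⇒ γ = ln(P₂/P₁) / ln(V₁/V₂).
γ = ln(145/0.702) / ln(9.43/0.385) = 1.667.

γ ≈ 1.67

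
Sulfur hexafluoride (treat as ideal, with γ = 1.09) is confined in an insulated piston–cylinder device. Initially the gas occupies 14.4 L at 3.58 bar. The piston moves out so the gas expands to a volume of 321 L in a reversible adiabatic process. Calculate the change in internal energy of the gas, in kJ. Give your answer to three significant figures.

P₂ = P₁(V₁/V₂)^γ = 3.58×(14.4/321)^(1.09) = 0.1215 bar.
For a reversible adiabat, W_by_gas = (P₁V₁ − P₂V₂)/(γ−1).
W_by = (358000×0.0144 − 12150×0.321) / (0.09) = 13960 J.
Q = 0 ⇒ ΔU = −W_by = -13960 J.

ΔU ≈ -14.0 kJ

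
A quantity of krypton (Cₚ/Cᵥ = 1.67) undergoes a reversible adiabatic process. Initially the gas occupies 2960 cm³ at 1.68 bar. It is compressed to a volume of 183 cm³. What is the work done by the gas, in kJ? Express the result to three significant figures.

W ≈ -4.05 kJ

P₂ = P₁(V₁/V₂)^γ = 1.68×(2960/183)^(1.67) = 175.4 bar.
For a reversible adiabat, W_by_gas = (P₁V₁ − P₂V₂)/(γ−1).
W_by = (168000×0.00296 − 1.754×10^7×0.000183) / (0.67) = -4049 J.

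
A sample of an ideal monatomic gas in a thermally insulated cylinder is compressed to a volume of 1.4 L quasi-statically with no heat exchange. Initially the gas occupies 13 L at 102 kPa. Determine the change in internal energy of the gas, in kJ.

ΔU ≈ 6.80 kJ

γ = 5/3 for a monatomic ideal gas.
P₂ = P₁(V₁/V₂)^γ = 102×(13/1.4)^(5/3) = 4184 kPa.
For a reversible adiabat, W_by_gas = (P₁V₁ − P₂V₂)/(γ−1).
W_by = (102000×0.013 − 4.184×10^6×0.0014) / (2/3) = -6798 J.
Q = 0 ⇒ ΔU = −W_by = 6798 J.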